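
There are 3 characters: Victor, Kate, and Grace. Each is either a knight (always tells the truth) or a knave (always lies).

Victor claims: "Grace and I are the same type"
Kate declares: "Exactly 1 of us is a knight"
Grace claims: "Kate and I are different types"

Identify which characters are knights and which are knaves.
Victor is a knight.
Kate is a knave.
Grace is a knight.

Verification:
- Victor (knight) says "Grace and I are the same type" - this is TRUE because Victor is a knight and Grace is a knight.
- Kate (knave) says "Exactly 1 of us is a knight" - this is FALSE (a lie) because there are 2 knights.
- Grace (knight) says "Kate and I are different types" - this is TRUE because Grace is a knight and Kate is a knave.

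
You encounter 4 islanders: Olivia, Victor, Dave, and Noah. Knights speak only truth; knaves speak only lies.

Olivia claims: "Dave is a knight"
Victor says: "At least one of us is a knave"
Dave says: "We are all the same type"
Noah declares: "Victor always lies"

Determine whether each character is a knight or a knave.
Olivia is a knave.
Victor is a knight.
Dave is a knave.
Noah is a knave.

Verification:
- Olivia (knave) says "Dave is a knight" - this is FALSE (a lie) because Dave is a knave.
- Victor (knight) says "At least one of us is a knave" - this is TRUE because Olivia, Dave, and Noah are knaves.
- Dave (knave) says "We are all the same type" - this is FALSE (a lie) because Victor is a knight and Olivia, Dave, and Noah are knaves.
- Noah (knave) says "Victor always lies" - this is FALSE (a lie) because Victor is a knight.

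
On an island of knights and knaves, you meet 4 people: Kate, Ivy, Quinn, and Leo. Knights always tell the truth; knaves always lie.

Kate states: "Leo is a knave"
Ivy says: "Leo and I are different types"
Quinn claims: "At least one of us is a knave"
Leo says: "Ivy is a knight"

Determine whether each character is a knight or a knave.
Kate is a knight.
Ivy is a knave.
Quinn is a knight.
Leo is a knave.

Verification:
- Kate (knight) says "Leo is a knave" - this is TRUE because Leo is a knave.
- Ivy (knave) says "Leo and I are different types" - this is FALSE (a lie) because Ivy is a knave and Leo is a knave.
- Quinn (knight) says "At least one of us is a knave" - this is TRUE because Ivy and Leo are knaves.
- Leo (knave) says "Ivy is a knight" - this is FALSE (a lie) because Ivy is a knave.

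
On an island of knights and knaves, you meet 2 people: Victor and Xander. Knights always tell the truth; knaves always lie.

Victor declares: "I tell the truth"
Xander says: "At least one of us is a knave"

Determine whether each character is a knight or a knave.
Victor is a knave.
Xander is a knight.

Verification:
- Victor (knave) says "I tell the truth" - this is FALSE (a lie) because Victor is a knave.
- Xander (knight) says "At least one of us is a knave" - this is TRUE because Victor is a knave.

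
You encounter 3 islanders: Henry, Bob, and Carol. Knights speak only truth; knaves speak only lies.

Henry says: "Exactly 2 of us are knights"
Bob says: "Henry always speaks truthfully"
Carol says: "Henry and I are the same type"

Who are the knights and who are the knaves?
Henry is a knight.
Bob is a knight.
Carol is a knave.

Verification:
- Henry (knight) says "Exactly 2 of us are knights" - this is TRUE because there are 2 knights.
- Bob (knight) says "Henry always speaks truthfully" - this is TRUE because Henry is a knight.
- Carol (knave) says "Henry and I are the same type" - this is FALSE (a lie) because Carol is a knave and Henry is a knight.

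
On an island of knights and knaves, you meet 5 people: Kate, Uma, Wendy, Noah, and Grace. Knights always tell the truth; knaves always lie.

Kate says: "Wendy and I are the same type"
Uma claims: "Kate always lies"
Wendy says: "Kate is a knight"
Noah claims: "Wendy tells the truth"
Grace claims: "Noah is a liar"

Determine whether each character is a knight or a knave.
Kate is a knight.
Uma is a knave.
Wendy is a knight.
Noah is a knight.
Grace is a knave.

Verification:
- Kate (knight) says "Wendy and I are the same type" - this is TRUE because Kate is a knight and Wendy is a knight.
- Uma (knave) says "Kate always lies" - this is FALSE (a lie) because Kate is a knight.
- Wendy (knight) says "Kate is a knight" - this is TRUE because Kate is a knight.
- Noah (knight) says "Wendy tells the truth" - this is TRUE because Wendy is a knight.
- Grace (knave) says "Noah is a liar" - this is FALSE (a lie) because Noah is a knight.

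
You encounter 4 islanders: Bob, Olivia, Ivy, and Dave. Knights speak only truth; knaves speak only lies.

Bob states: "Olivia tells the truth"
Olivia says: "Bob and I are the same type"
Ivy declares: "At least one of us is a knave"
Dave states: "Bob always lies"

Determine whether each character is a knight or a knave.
Bob is a knight.
Olivia is a knight.
Ivy is a knight.
Dave is a knave.

Verification:
- Bob (knight) says "Olivia tells the truth" - this is TRUE because Olivia is a knight.
- Olivia (knight) says "Bob and I are the same type" - this is TRUE because Olivia is a knight and Bob is a knight.
- Ivy (knight) says "At least one of us is a knave" - this is TRUE because Dave is a knave.
- Dave (knave) says "Bob always lies" - this is FALSE (a lie) because Bob is a knight.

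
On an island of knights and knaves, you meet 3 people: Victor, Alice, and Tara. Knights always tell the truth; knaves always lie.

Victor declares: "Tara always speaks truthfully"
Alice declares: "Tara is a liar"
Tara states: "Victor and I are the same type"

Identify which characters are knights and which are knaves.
Victor is a knight.
Alice is a knave.
Tara is a knight.

Verification:
- Victor (knight) says "Tara always speaks truthfully" - this is TRUE because Tara is a knight.
- Alice (knave) says "Tara is a liar" - this is FALSE (a lie) because Tara is a knight.
- Tara (knight) says "Victor and I are the same type" - this is TRUE because Tara is a knight and Victor is a knight.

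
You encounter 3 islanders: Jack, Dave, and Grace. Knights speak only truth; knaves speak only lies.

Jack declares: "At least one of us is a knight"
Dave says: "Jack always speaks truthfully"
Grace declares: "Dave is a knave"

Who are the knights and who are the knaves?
Jack is a knight.
Dave is a knight.
Grace is a knave.

Verification:
- Jack (knight) says "At least one of us is a knight" - this is TRUE because Jack and Dave are knights.
- Dave (knight) says "Jack always speaks truthfully" - this is TRUE because Jack is a knight.
- Grace (knave) says "Dave is a knave" - this is FALSE (a lie) because Dave is a knight.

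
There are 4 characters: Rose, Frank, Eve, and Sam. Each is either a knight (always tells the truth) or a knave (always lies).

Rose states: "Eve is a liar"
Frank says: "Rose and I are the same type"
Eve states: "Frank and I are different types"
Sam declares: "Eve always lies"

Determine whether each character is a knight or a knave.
Rose is a knight.
Frank is a knave.
Eve is a knave.
Sam is a knight.

Verification:
- Rose (knight) says "Eve is a liar" - this is TRUE because Eve is a knave.
- Frank (knave) says "Rose and I are the same type" - this is FALSE (a lie) because Frank is a knave and Rose is a knight.
- Eve (knave) says "Frank and I are different types" - this is FALSE (a lie) because Eve is a knave and Frank is a knave.
- Sam (knight) says "Eve always lies" - this is TRUE because Eve is a knave.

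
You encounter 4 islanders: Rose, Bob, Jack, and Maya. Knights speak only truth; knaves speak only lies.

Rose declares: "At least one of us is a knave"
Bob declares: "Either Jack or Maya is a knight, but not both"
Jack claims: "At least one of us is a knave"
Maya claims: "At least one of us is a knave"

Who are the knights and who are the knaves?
Rose is a knight.
Bob is a knave.
Jack is a knight.
Maya is a knight.

Verification:
- Rose (knight) says "At least one of us is a knave" - this is TRUE because Bob is a knave.
- Bob (knave) says "Either Jack or Maya is a knight, but not both" - this is FALSE (a lie) because Jack is a knight and Maya is a knight.
- Jack (knight) says "At least one of us is a knave" - this is TRUE because Bob is a knave.
- Maya (knight) says "At least one of us is a knave" - this is TRUE because Bob is a knave.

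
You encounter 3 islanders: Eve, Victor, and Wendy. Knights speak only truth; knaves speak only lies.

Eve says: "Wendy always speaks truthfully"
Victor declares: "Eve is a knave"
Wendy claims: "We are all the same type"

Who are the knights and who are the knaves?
Eve is a knave.
Victor is a knight.
Wendy is a knave.

Verification:
- Eve (knave) says "Wendy always speaks truthfully" - this is FALSE (a lie) because Wendy is a knave.
- Victor (knight) says "Eve is a knave" - this is TRUE because Eve is a knave.
- Wendy (knave) says "We are all the same type" - this is FALSE (a lie) because Victor is a knight and Eve and Wendy are knaves.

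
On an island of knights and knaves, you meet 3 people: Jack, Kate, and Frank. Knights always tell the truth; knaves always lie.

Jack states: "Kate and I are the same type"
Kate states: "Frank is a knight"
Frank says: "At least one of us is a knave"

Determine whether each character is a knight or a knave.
Jack is a knave.
Kate is a knight.
Frank is a knight.

Verification:
- Jack (knave) says "Kate and I are the same type" - this is FALSE (a lie) because Jack is a knave and Kate is a knight.
- Kate (knight) says "Frank is a knight" - this is TRUE because Frank is a knight.
- Frank (knight) says "At least one of us is a knave" - this is TRUE because Jack is a knave.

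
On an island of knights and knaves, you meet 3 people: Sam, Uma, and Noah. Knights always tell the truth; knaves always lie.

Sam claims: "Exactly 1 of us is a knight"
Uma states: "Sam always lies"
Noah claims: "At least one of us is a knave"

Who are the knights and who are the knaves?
Sam is a knave.
Uma is a knight.
Noah is a knight.

Verification:
- Sam (knave) says "Exactly 1 of us is a knight" - this is FALSE (a lie) because there are 2 knights.
- Uma (knight) says "Sam always lies" - this is TRUE because Sam is a knave.
- Noah (knight) says "At least one of us is a knave" - this is TRUE because Sam is a knave.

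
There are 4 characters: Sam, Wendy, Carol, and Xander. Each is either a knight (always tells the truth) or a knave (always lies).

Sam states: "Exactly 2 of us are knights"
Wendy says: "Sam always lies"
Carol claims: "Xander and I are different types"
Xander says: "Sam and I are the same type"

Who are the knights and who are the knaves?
Sam is a knight.
Wendy is a knave.
Carol is a knight.
Xander is a knave.

Verification:
- Sam (knight) says "Exactly 2 of us are knights" - this is TRUE because there are 2 knights.
- Wendy (knave) says "Sam always lies" - this is FALSE (a lie) because Sam is a knight.
- Carol (knight) says "Xander and I are different types" - this is TRUE because Carol is a knight and Xander is a knave.
- Xander (knave) says "Sam and I are the same type" - this is FALSE (a lie) because Xander is a knave and Sam is a knight.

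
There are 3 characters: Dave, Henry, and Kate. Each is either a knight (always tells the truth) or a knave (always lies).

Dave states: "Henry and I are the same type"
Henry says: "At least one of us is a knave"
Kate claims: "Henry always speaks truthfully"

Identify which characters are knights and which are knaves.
Dave is a knave.
Henry is a knight.
Kate is a knight.

Verification:
- Dave (knave) says "Henry and I are the same type" - this is FALSE (a lie) because Dave is a knave and Henry is a knight.
- Henry (knight) says "At least one of us is a knave" - this is TRUE because Dave is a knave.
- Kate (knight) says "Henry always speaks truthfully" - this is TRUE because Henry is a knight.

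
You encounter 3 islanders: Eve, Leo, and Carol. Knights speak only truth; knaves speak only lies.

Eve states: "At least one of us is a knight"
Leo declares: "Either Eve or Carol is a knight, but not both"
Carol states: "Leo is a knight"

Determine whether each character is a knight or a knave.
Eve is a knave.
Leo is a knave.
Carol is a knave.

Verification:
- Eve (knave) says "At least one of us is a knight" - this is FALSE (a lie) because no one is a knight.
- Leo (knave) says "Either Eve or Carol is a knight, but not both" - this is FALSE (a lie) because Eve is a knave and Carol is a knave.
- Carol (knave) says "Leo is a knight" - this is FALSE (a lie) because Leo is a knave.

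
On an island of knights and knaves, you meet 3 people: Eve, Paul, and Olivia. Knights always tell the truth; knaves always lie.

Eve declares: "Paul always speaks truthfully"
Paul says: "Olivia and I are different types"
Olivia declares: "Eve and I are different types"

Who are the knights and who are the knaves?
Eve is a knave.
Paul is a knave.
Olivia is a knave.

Verification:
- Eve (knave) says "Paul always speaks truthfully" - this is FALSE (a lie) because Paul is a knave.
- Paul (knave) says "Olivia and I are different types" - this is FALSE (a lie) because Paul is a knave and Olivia is a knave.
- Olivia (knave) says "Eve and I are different types" - this is FALSE (a lie) because Olivia is a knave and Eve is a knave.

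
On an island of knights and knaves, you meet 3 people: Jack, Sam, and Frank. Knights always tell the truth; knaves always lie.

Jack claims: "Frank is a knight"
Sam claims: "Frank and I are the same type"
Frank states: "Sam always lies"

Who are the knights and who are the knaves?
Jack is a knight.
Sam is a knave.
Frank is a knight.

Verification:
- Jack (knight) says "Frank is a knight" - this is TRUE because Frank is a knight.
- Sam (knave) says "Frank and I are the same type" - this is FALSE (a lie) because Sam is a knave and Frank is a knight.
- Frank (knight) says "Sam always lies" - this is TRUE because Sam is a knave.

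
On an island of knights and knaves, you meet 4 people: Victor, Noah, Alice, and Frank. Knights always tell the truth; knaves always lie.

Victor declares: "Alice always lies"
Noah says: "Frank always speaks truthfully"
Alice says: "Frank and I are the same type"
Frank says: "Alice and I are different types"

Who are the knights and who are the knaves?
Victor is a knight.
Noah is a knight.
Alice is a knave.
Frank is a knight.

Verification:
- Victor (knight) says "Alice always lies" - this is TRUE because Alice is a knave.
- Noah (knight) says "Frank always speaks truthfully" - this is TRUE because Frank is a knight.
- Alice (knave) says "Frank and I are the same type" - this is FALSE (a lie) because Alice is a knave and Frank is a knight.
- Frank (knight) says "Alice and I are different types" - this is TRUE because Frank is a knight and Alice is a knave.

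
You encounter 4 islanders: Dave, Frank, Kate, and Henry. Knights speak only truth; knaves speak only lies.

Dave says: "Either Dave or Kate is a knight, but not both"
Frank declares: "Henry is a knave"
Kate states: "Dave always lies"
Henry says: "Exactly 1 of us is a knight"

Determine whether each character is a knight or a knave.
Dave is a knight.
Frank is a knight.
Kate is a knave.
Henry is a knave.

Verification:
- Dave (knight) says "Either Dave or Kate is a knight, but not both" - this is TRUE because Dave is a knight and Kate is a knave.
- Frank (knight) says "Henry is a knave" - this is TRUE because Henry is a knave.
- Kate (knave) says "Dave always lies" - this is FALSE (a lie) because Dave is a knight.
- Henry (knave) says "Exactly 1 of us is a knight" - this is FALSE (a lie) because there are 2 knights.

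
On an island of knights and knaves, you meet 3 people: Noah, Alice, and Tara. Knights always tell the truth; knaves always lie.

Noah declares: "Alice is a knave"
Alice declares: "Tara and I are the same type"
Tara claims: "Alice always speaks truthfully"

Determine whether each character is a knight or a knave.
Noah is a knave.
Alice is a knight.
Tara is a knight.

Verification:
- Noah (knave) says "Alice is a knave" - this is FALSE (a lie) because Alice is a knight.
- Alice (knight) says "Tara and I are the same type" - this is TRUE because Alice is a knight and Tara is a knight.
- Tara (knight) says "Alice always speaks truthfully" - this is TRUE because Alice is a knight.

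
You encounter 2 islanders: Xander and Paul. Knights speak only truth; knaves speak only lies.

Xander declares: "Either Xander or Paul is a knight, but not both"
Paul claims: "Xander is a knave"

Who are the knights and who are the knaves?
Xander is a knight.
Paul is a knave.

Verification:
- Xander (knight) says "Either Xander or Paul is a knight, but not both" - this is TRUE because Xander is a knight and Paul is a knave.
- Paul (knave) says "Xander is a knave" - this is FALSE (a lie) because Xander is a knight.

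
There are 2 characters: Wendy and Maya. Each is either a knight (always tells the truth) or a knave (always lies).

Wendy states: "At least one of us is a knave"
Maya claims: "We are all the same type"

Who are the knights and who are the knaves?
Wendy is a knight.
Maya is a knave.

Verification:
- Wendy (knight) says "At least one of us is a knave" - this is TRUE because Maya is a knave.
- Maya (knave) says "We are all the same type" - this is FALSE (a lie) because Wendy is a knight and Maya is a knave.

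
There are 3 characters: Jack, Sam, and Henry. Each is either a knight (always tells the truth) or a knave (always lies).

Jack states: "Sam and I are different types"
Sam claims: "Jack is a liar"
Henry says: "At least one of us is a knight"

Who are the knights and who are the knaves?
Jack is a knight.
Sam is a knave.
Henry is a knight.

Verification:
- Jack (knight) says "Sam and I are different types" - this is TRUE because Jack is a knight and Sam is a knave.
- Sam (knave) says "Jack is a liar" - this is FALSE (a lie) because Jack is a knight.
- Henry (knight) says "At least one of us is a knight" - this is TRUE because Jack and Henry are knights.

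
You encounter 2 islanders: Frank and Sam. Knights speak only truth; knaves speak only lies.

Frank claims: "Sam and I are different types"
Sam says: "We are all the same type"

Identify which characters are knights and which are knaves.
Frank is a knight.
Sam is a knave.

Verification:
- Frank (knight) says "Sam and I are different types" - this is TRUE because Frank is a knight and Sam is a knave.
- Sam (knave) says "We are all the same type" - this is FALSE (a lie) because Frank is a knight and Sam is a knave.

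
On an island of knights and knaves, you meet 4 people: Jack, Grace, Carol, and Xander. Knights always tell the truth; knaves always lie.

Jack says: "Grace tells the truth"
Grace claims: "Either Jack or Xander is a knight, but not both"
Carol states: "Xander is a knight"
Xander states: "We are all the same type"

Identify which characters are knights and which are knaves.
Jack is a knight.
Grace is a knight.
Carol is a knave.
Xander is a knave.

Verification:
- Jack (knight) says "Grace tells the truth" - this is TRUE because Grace is a knight.
- Grace (knight) says "Either Jack or Xander is a knight, but not both" - this is TRUE because Jack is a knight and Xander is a knave.
- Carol (knave) says "Xander is a knight" - this is FALSE (a lie) because Xander is a knave.
- Xander (knave) says "We are all the same type" - this is FALSE (a lie) because Jack and Grace are knights and Carol and Xander are knaves.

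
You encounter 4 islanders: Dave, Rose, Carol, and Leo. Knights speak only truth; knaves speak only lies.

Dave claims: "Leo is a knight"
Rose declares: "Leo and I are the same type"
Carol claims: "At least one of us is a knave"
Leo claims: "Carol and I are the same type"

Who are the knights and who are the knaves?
Dave is a knight.
Rose is a knave.
Carol is a knight.
Leo is a knight.

Verification:
- Dave (knight) says "Leo is a knight" - this is TRUE because Leo is a knight.
- Rose (knave) says "Leo and I are the same type" - this is FALSE (a lie) because Rose is a knave and Leo is a knight.
- Carol (knight) says "At least one of us is a knave" - this is TRUE because Rose is a knave.
- Leo (knight) says "Carol and I are the same type" - this is TRUE because Leo is a knight and Carol is a knight.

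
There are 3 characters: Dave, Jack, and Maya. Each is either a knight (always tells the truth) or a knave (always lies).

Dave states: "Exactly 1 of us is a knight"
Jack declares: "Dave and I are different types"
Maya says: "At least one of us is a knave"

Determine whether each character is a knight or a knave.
Dave is a knave.
Jack is a knight.
Maya is a knight.

Verification:
- Dave (knave) says "Exactly 1 of us is a knight" - this is FALSE (a lie) because there are 2 knights.
- Jack (knight) says "Dave and I are different types" - this is TRUE because Jack is a knight and Dave is a knave.
- Maya (knight) says "At least one of us is a knave" - this is TRUE because Dave is a knave.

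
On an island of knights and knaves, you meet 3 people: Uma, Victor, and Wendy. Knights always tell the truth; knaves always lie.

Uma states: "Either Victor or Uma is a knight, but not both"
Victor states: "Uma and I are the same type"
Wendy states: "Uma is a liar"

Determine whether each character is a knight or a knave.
Uma is a knight.
Victor is a knave.
Wendy is a knave.

Verification:
- Uma (knight) says "Either Victor or Uma is a knight, but not both" - this is TRUE because Victor is a knave and Uma is a knight.
- Victor (knave) says "Uma and I are the same type" - this is FALSE (a lie) because Victor is a knave and Uma is a knight.
- Wendy (knave) says "Uma is a liar" - this is FALSE (a lie) because Uma is a knight.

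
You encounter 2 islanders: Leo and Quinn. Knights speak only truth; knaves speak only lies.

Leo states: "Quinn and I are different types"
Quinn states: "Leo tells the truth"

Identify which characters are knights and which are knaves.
Leo is a knave.
Quinn is a knave.

Verification:
- Leo (knave) says "Quinn and I are different types" - this is FALSE (a lie) because Leo is a knave and Quinn is a knave.
- Quinn (knave) says "Leo tells the truth" - this is FALSE (a lie) because Leo is a knave.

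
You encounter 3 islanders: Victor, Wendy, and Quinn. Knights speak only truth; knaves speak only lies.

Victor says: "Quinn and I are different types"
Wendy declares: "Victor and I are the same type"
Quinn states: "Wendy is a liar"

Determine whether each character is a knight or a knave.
Victor is a knight.
Wendy is a knight.
Quinn is a knave.

Verification:
- Victor (knight) says "Quinn and I are different types" - this is TRUE because Victor is a knight and Quinn is a knave.
- Wendy (knight) says "Victor and I are the same type" - this is TRUE because Wendy is a knight and Victor is a knight.
- Quinn (knave) says "Wendy is a liar" - this is FALSE (a lie) because Wendy is a knight.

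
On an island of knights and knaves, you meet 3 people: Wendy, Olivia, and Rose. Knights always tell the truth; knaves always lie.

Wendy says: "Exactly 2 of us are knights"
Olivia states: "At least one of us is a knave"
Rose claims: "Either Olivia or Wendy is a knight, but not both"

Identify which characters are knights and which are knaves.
Wendy is a knight.
Olivia is a knight.
Rose is a knave.

Verification:
- Wendy (knight) says "Exactly 2 of us are knights" - this is TRUE because there are 2 knights.
- Olivia (knight) says "At least one of us is a knave" - this is TRUE because Rose is a knave.
- Rose (knave) says "Either Olivia or Wendy is a knight, but not both" - this is FALSE (a lie) because Olivia is a knight and Wendy is a knight.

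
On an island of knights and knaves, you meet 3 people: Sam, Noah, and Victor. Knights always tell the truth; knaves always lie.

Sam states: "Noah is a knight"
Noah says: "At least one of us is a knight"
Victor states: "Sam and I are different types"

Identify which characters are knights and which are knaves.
Sam is a knave.
Noah is a knave.
Victor is a knave.

Verification:
- Sam (knave) says "Noah is a knight" - this is FALSE (a lie) because Noah is a knave.
- Noah (knave) says "At least one of us is a knight" - this is FALSE (a lie) because no one is a knight.
- Victor (knave) says "Sam and I are different types" - this is FALSE (a lie) because Victor is a knave and Sam is a knave.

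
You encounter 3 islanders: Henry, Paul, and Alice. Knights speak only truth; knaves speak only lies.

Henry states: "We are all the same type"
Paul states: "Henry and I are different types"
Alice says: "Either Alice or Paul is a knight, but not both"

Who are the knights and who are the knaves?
Henry is a knave.
Paul is a knave.
Alice is a knight.

Verification:
- Henry (knave) says "We are all the same type" - this is FALSE (a lie) because Alice is a knight and Henry and Paul are knaves.
- Paul (knave) says "Henry and I are different types" - this is FALSE (a lie) because Paul is a knave and Henry is a knave.
- Alice (knight) says "Either Alice or Paul is a knight, but not both" - this is TRUE because Alice is a knight and Paul is a knave.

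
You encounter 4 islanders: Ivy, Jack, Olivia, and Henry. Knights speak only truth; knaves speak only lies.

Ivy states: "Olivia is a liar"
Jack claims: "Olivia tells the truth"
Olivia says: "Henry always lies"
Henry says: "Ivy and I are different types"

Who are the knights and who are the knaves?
Ivy is a knave.
Jack is a knight.
Olivia is a knight.
Henry is a knave.

Verification:
- Ivy (knave) says "Olivia is a liar" - this is FALSE (a lie) because Olivia is a knight.
- Jack (knight) says "Olivia tells the truth" - this is TRUE because Olivia is a knight.
- Olivia (knight) says "Henry always lies" - this is TRUE because Henry is a knave.
- Henry (knave) says "Ivy and I are different types" - this is FALSE (a lie) because Henry is a knave and Ivy is a knave.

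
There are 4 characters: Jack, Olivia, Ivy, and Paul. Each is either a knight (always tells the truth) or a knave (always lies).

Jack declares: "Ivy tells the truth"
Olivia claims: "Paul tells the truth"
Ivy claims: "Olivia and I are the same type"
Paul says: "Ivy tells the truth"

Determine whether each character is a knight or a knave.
Jack is a knight.
Olivia is a knight.
Ivy is a knight.
Paul is a knight.

Verification:
- Jack (knight) says "Ivy tells the truth" - this is TRUE because Ivy is a knight.
- Olivia (knight) says "Paul tells the truth" - this is TRUE because Paul is a knight.
- Ivy (knight) says "Olivia and I are the same type" - this is TRUE because Ivy is a knight and Olivia is a knight.
- Paul (knight) says "Ivy tells the truth" - this is TRUE because Ivy is a knight.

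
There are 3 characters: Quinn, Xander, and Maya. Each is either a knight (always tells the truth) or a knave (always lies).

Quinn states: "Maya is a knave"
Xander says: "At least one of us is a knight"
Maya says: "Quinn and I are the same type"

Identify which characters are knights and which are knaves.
Quinn is a knight.
Xander is a knight.
Maya is a knave.

Verification:
- Quinn (knight) says "Maya is a knave" - this is TRUE because Maya is a knave.
- Xander (knight) says "At least one of us is a knight" - this is TRUE because Quinn and Xander are knights.
- Maya (knave) says "Quinn and I are the same type" - this is FALSE (a lie) because Maya is a knave and Quinn is a knight.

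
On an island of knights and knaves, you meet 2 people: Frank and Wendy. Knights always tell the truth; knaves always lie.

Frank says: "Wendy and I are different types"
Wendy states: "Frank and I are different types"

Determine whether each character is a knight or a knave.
Frank is a knave.
Wendy is a knave.

Verification:
- Frank (knave) says "Wendy and I are different types" - this is FALSE (a lie) because Frank is a knave and Wendy is a knave.
- Wendy (knave) says "Frank and I are different types" - this is FALSE (a lie) because Wendy is a knave and Frank is a knave.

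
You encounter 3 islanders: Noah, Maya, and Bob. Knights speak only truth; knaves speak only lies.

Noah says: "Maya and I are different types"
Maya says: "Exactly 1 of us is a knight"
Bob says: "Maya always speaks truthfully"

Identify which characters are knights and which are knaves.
Noah is a knave.
Maya is a knave.
Bob is a knave.

Verification:
- Noah (knave) says "Maya and I are different types" - this is FALSE (a lie) because Noah is a knave and Maya is a knave.
- Maya (knave) says "Exactly 1 of us is a knight" - this is FALSE (a lie) because there are 0 knights.
- Bob (knave) says "Maya always speaks truthfully" - this is FALSE (a lie) because Maya is a knave.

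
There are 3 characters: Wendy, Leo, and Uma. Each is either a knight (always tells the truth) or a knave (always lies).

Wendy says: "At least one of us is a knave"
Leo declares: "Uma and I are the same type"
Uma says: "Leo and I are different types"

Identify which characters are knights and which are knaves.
Wendy is a knight.
Leo is a knave.
Uma is a knight.

Verification:
- Wendy (knight) says "At least one of us is a knave" - this is TRUE because Leo is a knave.
- Leo (knave) says "Uma and I are the same type" - this is FALSE (a lie) because Leo is a knave and Uma is a knight.
- Uma (knight) says "Leo and I are different types" - this is TRUE because Uma is a knight and Leo is a knave.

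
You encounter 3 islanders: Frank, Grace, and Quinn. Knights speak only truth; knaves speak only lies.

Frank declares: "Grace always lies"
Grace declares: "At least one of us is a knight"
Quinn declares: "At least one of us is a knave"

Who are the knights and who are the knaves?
Frank is a knave.
Grace is a knight.
Quinn is a knight.

Verification:
- Frank (knave) says "Grace always lies" - this is FALSE (a lie) because Grace is a knight.
- Grace (knight) says "At least one of us is a knight" - this is TRUE because Grace and Quinn are knights.
- Quinn (knight) says "At least one of us is a knave" - this is TRUE because Frank is a knave.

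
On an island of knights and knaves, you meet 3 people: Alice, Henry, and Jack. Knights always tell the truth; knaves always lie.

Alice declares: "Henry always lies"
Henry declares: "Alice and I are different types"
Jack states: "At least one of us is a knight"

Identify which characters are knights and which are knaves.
Alice is a knave.
Henry is a knight.
Jack is a knight.

Verification:
- Alice (knave) says "Henry always lies" - this is FALSE (a lie) because Henry is a knight.
- Henry (knight) says "Alice and I are different types" - this is TRUE because Henry is a knight and Alice is a knave.
- Jack (knight) says "At least one of us is a knight" - this is TRUE because Henry and Jack are knights.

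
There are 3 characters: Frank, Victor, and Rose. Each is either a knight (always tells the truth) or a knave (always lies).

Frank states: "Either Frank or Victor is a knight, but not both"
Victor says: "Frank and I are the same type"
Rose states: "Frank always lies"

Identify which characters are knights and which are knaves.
Frank is a knight.
Victor is a knave.
Rose is a knave.

Verification:
- Frank (knight) says "Either Frank or Victor is a knight, but not both" - this is TRUE because Frank is a knight and Victor is a knave.
- Victor (knave) says "Frank and I are the same type" - this is FALSE (a lie) because Victor is a knave and Frank is a knight.
- Rose (knave) says "Frank always lies" - this is FALSE (a lie) because Frank is a knight.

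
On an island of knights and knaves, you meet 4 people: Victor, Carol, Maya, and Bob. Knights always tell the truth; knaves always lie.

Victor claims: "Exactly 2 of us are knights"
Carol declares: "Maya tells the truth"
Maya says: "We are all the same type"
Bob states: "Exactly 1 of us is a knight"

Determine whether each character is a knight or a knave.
Victor is a knave.
Carol is a knave.
Maya is a knave.
Bob is a knight.

Verification:
- Victor (knave) says "Exactly 2 of us are knights" - this is FALSE (a lie) because there are 1 knights.
- Carol (knave) says "Maya tells the truth" - this is FALSE (a lie) because Maya is a knave.
- Maya (knave) says "We are all the same type" - this is FALSE (a lie) because Bob is a knight and Victor, Carol, and Maya are knaves.
- Bob (knight) says "Exactly 1 of us is a knight" - this is TRUE because there are 1 knights.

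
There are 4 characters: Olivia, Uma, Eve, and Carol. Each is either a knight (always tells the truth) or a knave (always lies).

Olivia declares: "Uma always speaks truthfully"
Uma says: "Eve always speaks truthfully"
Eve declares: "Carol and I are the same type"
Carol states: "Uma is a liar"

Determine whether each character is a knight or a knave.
Olivia is a knave.
Uma is a knave.
Eve is a knave.
Carol is a knight.

Verification:
- Olivia (knave) says "Uma always speaks truthfully" - this is FALSE (a lie) because Uma is a knave.
- Uma (knave) says "Eve always speaks truthfully" - this is FALSE (a lie) because Eve is a knave.
- Eve (knave) says "Carol and I are the same type" - this is FALSE (a lie) because Eve is a knave and Carol is a knight.
- Carol (knight) says "Uma is a liar" - this is TRUE because Uma is a knave.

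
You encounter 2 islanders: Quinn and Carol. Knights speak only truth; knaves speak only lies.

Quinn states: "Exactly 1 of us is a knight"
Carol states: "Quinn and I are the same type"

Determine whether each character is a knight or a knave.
Quinn is a knight.
Carol is a knave.

Verification:
- Quinn (knight) says "Exactly 1 of us is a knight" - this is TRUE because there are 1 knights.
- Carol (knave) says "Quinn and I are the same type" - this is FALSE (a lie) because Carol is a knave and Quinn is a knight.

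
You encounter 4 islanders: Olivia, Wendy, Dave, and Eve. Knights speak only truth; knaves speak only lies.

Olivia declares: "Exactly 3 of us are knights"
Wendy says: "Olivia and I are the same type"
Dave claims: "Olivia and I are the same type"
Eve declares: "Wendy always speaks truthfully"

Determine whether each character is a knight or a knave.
Olivia is a knight.
Wendy is a knight.
Dave is a knave.
Eve is a knight.

Verification:
- Olivia (knight) says "Exactly 3 of us are knights" - this is TRUE because there are 3 knights.
- Wendy (knight) says "Olivia and I are the same type" - this is TRUE because Wendy is a knight and Olivia is a knight.
- Dave (knave) says "Olivia and I are the same type" - this is FALSE (a lie) because Dave is a knave and Olivia is a knight.
- Eve (knight) says "Wendy always speaks truthfully" - this is TRUE because Wendy is a knight.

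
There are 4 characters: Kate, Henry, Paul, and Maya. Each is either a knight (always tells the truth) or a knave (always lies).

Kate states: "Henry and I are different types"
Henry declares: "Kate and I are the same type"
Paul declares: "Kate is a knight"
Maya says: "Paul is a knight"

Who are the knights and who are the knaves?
Kate is a knight.
Henry is a knave.
Paul is a knight.
Maya is a knight.

Verification:
- Kate (knight) says "Henry and I are different types" - this is TRUE because Kate is a knight and Henry is a knave.
- Henry (knave) says "Kate and I are the same type" - this is FALSE (a lie) because Henry is a knave and Kate is a knight.
- Paul (knight) says "Kate is a knight" - this is TRUE because Kate is a knight.
- Maya (knight) says "Paul is a knight" - this is TRUE because Paul is a knight.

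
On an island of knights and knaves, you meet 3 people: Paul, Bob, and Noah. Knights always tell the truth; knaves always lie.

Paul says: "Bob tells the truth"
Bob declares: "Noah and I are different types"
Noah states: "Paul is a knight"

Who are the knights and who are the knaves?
Paul is a knave.
Bob is a knave.
Noah is a knave.

Verification:
- Paul (knave) says "Bob tells the truth" - this is FALSE (a lie) because Bob is a knave.
- Bob (knave) says "Noah and I are different types" - this is FALSE (a lie) because Bob is a knave and Noah is a knave.
- Noah (knave) says "Paul is a knight" - this is FALSE (a lie) because Paul is a knave.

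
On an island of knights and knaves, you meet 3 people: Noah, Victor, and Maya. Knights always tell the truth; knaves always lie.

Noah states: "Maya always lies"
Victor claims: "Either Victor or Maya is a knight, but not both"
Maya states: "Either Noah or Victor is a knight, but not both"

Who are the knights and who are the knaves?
Noah is a knight.
Victor is a knight.
Maya is a knave.

Verification:
- Noah (knight) says "Maya always lies" - this is TRUE because Maya is a knave.
- Victor (knight) says "Either Victor or Maya is a knight, but not both" - this is TRUE because Victor is a knight and Maya is a knave.
- Maya (knave) says "Either Noah or Victor is a knight, but not both" - this is FALSE (a lie) because Noah is a knight and Victor is a knight.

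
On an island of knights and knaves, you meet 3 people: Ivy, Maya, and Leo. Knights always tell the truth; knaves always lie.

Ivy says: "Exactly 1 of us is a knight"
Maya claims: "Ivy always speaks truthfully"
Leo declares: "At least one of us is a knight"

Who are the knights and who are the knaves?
Ivy is a knave.
Maya is a knave.
Leo is a knave.

Verification:
- Ivy (knave) says "Exactly 1 of us is a knight" - this is FALSE (a lie) because there are 0 knights.
- Maya (knave) says "Ivy always speaks truthfully" - this is FALSE (a lie) because Ivy is a knave.
- Leo (knave) says "At least one of us is a knight" - this is FALSE (a lie) because no one is a knight.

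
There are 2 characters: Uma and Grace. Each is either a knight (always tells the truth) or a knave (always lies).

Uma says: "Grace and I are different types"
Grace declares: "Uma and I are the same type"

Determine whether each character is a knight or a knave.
Uma is a knight.
Grace is a knave.

Verification:
- Uma (knight) says "Grace and I are different types" - this is TRUE because Uma is a knight and Grace is a knave.
- Grace (knave) says "Uma and I are the same type" - this is FALSE (a lie) because Grace is a knave and Uma is a knight.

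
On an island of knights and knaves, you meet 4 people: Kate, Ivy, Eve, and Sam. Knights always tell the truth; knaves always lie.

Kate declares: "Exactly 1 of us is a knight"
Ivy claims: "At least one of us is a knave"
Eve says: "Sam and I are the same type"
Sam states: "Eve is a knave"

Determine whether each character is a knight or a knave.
Kate is a knave.
Ivy is a knight.
Eve is a knave.
Sam is a knight.

Verification:
- Kate (knave) says "Exactly 1 of us is a knight" - this is FALSE (a lie) because there are 2 knights.
- Ivy (knight) says "At least one of us is a knave" - this is TRUE because Kate and Eve are knaves.
- Eve (knave) says "Sam and I are the same type" - this is FALSE (a lie) because Eve is a knave and Sam is a knight.
- Sam (knight) says "Eve is a knave" - this is TRUE because Eve is a knave.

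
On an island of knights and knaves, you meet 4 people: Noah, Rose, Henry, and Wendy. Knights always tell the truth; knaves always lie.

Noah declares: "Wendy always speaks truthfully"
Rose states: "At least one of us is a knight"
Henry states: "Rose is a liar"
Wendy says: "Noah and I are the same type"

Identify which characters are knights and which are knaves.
Noah is a knight.
Rose is a knight.
Henry is a knave.
Wendy is a knight.

Verification:
- Noah (knight) says "Wendy always speaks truthfully" - this is TRUE because Wendy is a knight.
- Rose (knight) says "At least one of us is a knight" - this is TRUE because Noah, Rose, and Wendy are knights.
- Henry (knave) says "Rose is a liar" - this is FALSE (a lie) because Rose is a knight.
- Wendy (knight) says "Noah and I are the same type" - this is TRUE because Wendy is a knight and Noah is a knight.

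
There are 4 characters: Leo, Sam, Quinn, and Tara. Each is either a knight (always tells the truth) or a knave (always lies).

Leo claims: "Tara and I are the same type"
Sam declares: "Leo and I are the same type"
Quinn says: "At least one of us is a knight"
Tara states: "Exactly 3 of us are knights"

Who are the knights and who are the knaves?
Leo is a knight.
Sam is a knave.
Quinn is a knight.
Tara is a knight.

Verification:
- Leo (knight) says "Tara and I are the same type" - this is TRUE because Leo is a knight and Tara is a knight.
- Sam (knave) says "Leo and I are the same type" - this is FALSE (a lie) because Sam is a knave and Leo is a knight.
- Quinn (knight) says "At least one of us is a knight" - this is TRUE because Leo, Quinn, and Tara are knights.
- Tara (knight) says "Exactly 3 of us are knights" - this is TRUE because there are 3 knights.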